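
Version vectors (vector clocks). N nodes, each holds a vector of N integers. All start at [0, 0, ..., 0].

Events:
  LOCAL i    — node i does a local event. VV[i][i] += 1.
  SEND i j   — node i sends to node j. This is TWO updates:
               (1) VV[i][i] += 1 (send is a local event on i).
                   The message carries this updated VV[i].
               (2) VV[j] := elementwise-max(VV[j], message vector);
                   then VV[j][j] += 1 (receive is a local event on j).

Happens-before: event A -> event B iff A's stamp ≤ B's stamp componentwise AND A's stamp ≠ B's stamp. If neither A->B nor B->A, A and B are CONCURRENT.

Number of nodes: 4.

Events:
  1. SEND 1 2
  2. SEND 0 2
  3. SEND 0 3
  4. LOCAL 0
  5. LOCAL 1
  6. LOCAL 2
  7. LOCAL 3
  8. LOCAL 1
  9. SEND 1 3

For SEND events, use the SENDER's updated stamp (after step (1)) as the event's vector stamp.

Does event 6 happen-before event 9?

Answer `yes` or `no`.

Initial: VV[0]=[0, 0, 0, 0]
Initial: VV[1]=[0, 0, 0, 0]
Initial: VV[2]=[0, 0, 0, 0]
Initial: VV[3]=[0, 0, 0, 0]
Event 1: SEND 1->2: VV[1][1]++ -> VV[1]=[0, 1, 0, 0], msg_vec=[0, 1, 0, 0]; VV[2]=max(VV[2],msg_vec) then VV[2][2]++ -> VV[2]=[0, 1, 1, 0]
Event 2: SEND 0->2: VV[0][0]++ -> VV[0]=[1, 0, 0, 0], msg_vec=[1, 0, 0, 0]; VV[2]=max(VV[2],msg_vec) then VV[2][2]++ -> VV[2]=[1, 1, 2, 0]
Event 3: SEND 0->3: VV[0][0]++ -> VV[0]=[2, 0, 0, 0], msg_vec=[2, 0, 0, 0]; VV[3]=max(VV[3],msg_vec) then VV[3][3]++ -> VV[3]=[2, 0, 0, 1]
Event 4: LOCAL 0: VV[0][0]++ -> VV[0]=[3, 0, 0, 0]
Event 5: LOCAL 1: VV[1][1]++ -> VV[1]=[0, 2, 0, 0]
Event 6: LOCAL 2: VV[2][2]++ -> VV[2]=[1, 1, 3, 0]
Event 7: LOCAL 3: VV[3][3]++ -> VV[3]=[2, 0, 0, 2]
Event 8: LOCAL 1: VV[1][1]++ -> VV[1]=[0, 3, 0, 0]
Event 9: SEND 1->3: VV[1][1]++ -> VV[1]=[0, 4, 0, 0], msg_vec=[0, 4, 0, 0]; VV[3]=max(VV[3],msg_vec) then VV[3][3]++ -> VV[3]=[2, 4, 0, 3]
Event 6 stamp: [1, 1, 3, 0]
Event 9 stamp: [0, 4, 0, 0]
[1, 1, 3, 0] <= [0, 4, 0, 0]? False. Equal? False. Happens-before: False

Answer: no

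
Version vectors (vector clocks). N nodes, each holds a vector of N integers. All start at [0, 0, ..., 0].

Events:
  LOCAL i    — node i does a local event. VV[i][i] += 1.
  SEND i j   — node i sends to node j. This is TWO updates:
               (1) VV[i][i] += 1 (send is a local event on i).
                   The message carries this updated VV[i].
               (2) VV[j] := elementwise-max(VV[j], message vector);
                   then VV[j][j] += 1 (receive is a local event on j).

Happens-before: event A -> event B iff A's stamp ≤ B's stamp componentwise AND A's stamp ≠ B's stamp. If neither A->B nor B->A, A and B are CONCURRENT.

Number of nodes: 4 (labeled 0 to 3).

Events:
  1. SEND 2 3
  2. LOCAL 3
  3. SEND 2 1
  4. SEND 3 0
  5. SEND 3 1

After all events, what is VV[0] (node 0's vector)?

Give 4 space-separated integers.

Answer: 1 0 1 3

Derivation:
Initial: VV[0]=[0, 0, 0, 0]
Initial: VV[1]=[0, 0, 0, 0]
Initial: VV[2]=[0, 0, 0, 0]
Initial: VV[3]=[0, 0, 0, 0]
Event 1: SEND 2->3: VV[2][2]++ -> VV[2]=[0, 0, 1, 0], msg_vec=[0, 0, 1, 0]; VV[3]=max(VV[3],msg_vec) then VV[3][3]++ -> VV[3]=[0, 0, 1, 1]
Event 2: LOCAL 3: VV[3][3]++ -> VV[3]=[0, 0, 1, 2]
Event 3: SEND 2->1: VV[2][2]++ -> VV[2]=[0, 0, 2, 0], msg_vec=[0, 0, 2, 0]; VV[1]=max(VV[1],msg_vec) then VV[1][1]++ -> VV[1]=[0, 1, 2, 0]
Event 4: SEND 3->0: VV[3][3]++ -> VV[3]=[0, 0, 1, 3], msg_vec=[0, 0, 1, 3]; VV[0]=max(VV[0],msg_vec) then VV[0][0]++ -> VV[0]=[1, 0, 1, 3]
Event 5: SEND 3->1: VV[3][3]++ -> VV[3]=[0, 0, 1, 4], msg_vec=[0, 0, 1, 4]; VV[1]=max(VV[1],msg_vec) then VV[1][1]++ -> VV[1]=[0, 2, 2, 4]
Final vectors: VV[0]=[1, 0, 1, 3]; VV[1]=[0, 2, 2, 4]; VV[2]=[0, 0, 2, 0]; VV[3]=[0, 0, 1, 4]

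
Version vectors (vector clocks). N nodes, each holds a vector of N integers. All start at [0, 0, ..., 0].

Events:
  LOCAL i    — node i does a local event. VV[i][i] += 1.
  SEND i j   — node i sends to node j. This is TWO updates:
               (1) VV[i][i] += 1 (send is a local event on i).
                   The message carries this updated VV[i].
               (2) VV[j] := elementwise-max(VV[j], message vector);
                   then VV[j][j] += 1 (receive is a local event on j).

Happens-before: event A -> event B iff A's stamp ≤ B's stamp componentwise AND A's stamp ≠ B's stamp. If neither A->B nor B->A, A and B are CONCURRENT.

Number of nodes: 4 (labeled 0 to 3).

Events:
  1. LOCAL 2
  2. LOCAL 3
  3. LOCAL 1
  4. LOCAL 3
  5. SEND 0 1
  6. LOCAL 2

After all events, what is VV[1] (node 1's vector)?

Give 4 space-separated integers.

Answer: 1 2 0 0

Derivation:
Initial: VV[0]=[0, 0, 0, 0]
Initial: VV[1]=[0, 0, 0, 0]
Initial: VV[2]=[0, 0, 0, 0]
Initial: VV[3]=[0, 0, 0, 0]
Event 1: LOCAL 2: VV[2][2]++ -> VV[2]=[0, 0, 1, 0]
Event 2: LOCAL 3: VV[3][3]++ -> VV[3]=[0, 0, 0, 1]
Event 3: LOCAL 1: VV[1][1]++ -> VV[1]=[0, 1, 0, 0]
Event 4: LOCAL 3: VV[3][3]++ -> VV[3]=[0, 0, 0, 2]
Event 5: SEND 0->1: VV[0][0]++ -> VV[0]=[1, 0, 0, 0], msg_vec=[1, 0, 0, 0]; VV[1]=max(VV[1],msg_vec) then VV[1][1]++ -> VV[1]=[1, 2, 0, 0]
Event 6: LOCAL 2: VV[2][2]++ -> VV[2]=[0, 0, 2, 0]
Final vectors: VV[0]=[1, 0, 0, 0]; VV[1]=[1, 2, 0, 0]; VV[2]=[0, 0, 2, 0]; VV[3]=[0, 0, 0, 2]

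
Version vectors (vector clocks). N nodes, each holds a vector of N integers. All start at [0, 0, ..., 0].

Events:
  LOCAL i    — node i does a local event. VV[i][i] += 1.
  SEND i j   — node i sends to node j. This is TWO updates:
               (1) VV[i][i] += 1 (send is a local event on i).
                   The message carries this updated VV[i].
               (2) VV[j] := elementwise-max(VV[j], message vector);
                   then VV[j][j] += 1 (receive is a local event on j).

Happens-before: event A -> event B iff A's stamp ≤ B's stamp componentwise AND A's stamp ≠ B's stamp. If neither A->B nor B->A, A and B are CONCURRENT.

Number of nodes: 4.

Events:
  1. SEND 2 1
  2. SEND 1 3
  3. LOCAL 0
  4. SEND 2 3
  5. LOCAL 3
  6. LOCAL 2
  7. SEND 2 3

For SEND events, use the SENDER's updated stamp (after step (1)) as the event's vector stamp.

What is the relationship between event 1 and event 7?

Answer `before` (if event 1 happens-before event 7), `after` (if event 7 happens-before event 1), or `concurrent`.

Answer: before

Derivation:
Initial: VV[0]=[0, 0, 0, 0]
Initial: VV[1]=[0, 0, 0, 0]
Initial: VV[2]=[0, 0, 0, 0]
Initial: VV[3]=[0, 0, 0, 0]
Event 1: SEND 2->1: VV[2][2]++ -> VV[2]=[0, 0, 1, 0], msg_vec=[0, 0, 1, 0]; VV[1]=max(VV[1],msg_vec) then VV[1][1]++ -> VV[1]=[0, 1, 1, 0]
Event 2: SEND 1->3: VV[1][1]++ -> VV[1]=[0, 2, 1, 0], msg_vec=[0, 2, 1, 0]; VV[3]=max(VV[3],msg_vec) then VV[3][3]++ -> VV[3]=[0, 2, 1, 1]
Event 3: LOCAL 0: VV[0][0]++ -> VV[0]=[1, 0, 0, 0]
Event 4: SEND 2->3: VV[2][2]++ -> VV[2]=[0, 0, 2, 0], msg_vec=[0, 0, 2, 0]; VV[3]=max(VV[3],msg_vec) then VV[3][3]++ -> VV[3]=[0, 2, 2, 2]
Event 5: LOCAL 3: VV[3][3]++ -> VV[3]=[0, 2, 2, 3]
Event 6: LOCAL 2: VV[2][2]++ -> VV[2]=[0, 0, 3, 0]
Event 7: SEND 2->3: VV[2][2]++ -> VV[2]=[0, 0, 4, 0], msg_vec=[0, 0, 4, 0]; VV[3]=max(VV[3],msg_vec) then VV[3][3]++ -> VV[3]=[0, 2, 4, 4]
Event 1 stamp: [0, 0, 1, 0]
Event 7 stamp: [0, 0, 4, 0]
[0, 0, 1, 0] <= [0, 0, 4, 0]? True
[0, 0, 4, 0] <= [0, 0, 1, 0]? False
Relation: before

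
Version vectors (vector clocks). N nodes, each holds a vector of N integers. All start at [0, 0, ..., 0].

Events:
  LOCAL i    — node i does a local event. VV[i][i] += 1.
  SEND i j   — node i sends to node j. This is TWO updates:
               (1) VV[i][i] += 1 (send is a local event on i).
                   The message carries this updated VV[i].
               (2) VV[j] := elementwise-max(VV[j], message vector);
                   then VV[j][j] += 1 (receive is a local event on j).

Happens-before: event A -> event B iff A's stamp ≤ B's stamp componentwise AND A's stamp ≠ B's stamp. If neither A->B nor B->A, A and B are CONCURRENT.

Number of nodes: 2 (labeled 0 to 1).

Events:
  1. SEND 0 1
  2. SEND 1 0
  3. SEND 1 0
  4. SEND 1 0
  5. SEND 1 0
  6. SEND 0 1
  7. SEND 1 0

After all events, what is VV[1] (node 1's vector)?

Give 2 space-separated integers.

Initial: VV[0]=[0, 0]
Initial: VV[1]=[0, 0]
Event 1: SEND 0->1: VV[0][0]++ -> VV[0]=[1, 0], msg_vec=[1, 0]; VV[1]=max(VV[1],msg_vec) then VV[1][1]++ -> VV[1]=[1, 1]
Event 2: SEND 1->0: VV[1][1]++ -> VV[1]=[1, 2], msg_vec=[1, 2]; VV[0]=max(VV[0],msg_vec) then VV[0][0]++ -> VV[0]=[2, 2]
Event 3: SEND 1->0: VV[1][1]++ -> VV[1]=[1, 3], msg_vec=[1, 3]; VV[0]=max(VV[0],msg_vec) then VV[0][0]++ -> VV[0]=[3, 3]
Event 4: SEND 1->0: VV[1][1]++ -> VV[1]=[1, 4], msg_vec=[1, 4]; VV[0]=max(VV[0],msg_vec) then VV[0][0]++ -> VV[0]=[4, 4]
Event 5: SEND 1->0: VV[1][1]++ -> VV[1]=[1, 5], msg_vec=[1, 5]; VV[0]=max(VV[0],msg_vec) then VV[0][0]++ -> VV[0]=[5, 5]
Event 6: SEND 0->1: VV[0][0]++ -> VV[0]=[6, 5], msg_vec=[6, 5]; VV[1]=max(VV[1],msg_vec) then VV[1][1]++ -> VV[1]=[6, 6]
Event 7: SEND 1->0: VV[1][1]++ -> VV[1]=[6, 7], msg_vec=[6, 7]; VV[0]=max(VV[0],msg_vec) then VV[0][0]++ -> VV[0]=[7, 7]
Final vectors: VV[0]=[7, 7]; VV[1]=[6, 7]

Answer: 6 7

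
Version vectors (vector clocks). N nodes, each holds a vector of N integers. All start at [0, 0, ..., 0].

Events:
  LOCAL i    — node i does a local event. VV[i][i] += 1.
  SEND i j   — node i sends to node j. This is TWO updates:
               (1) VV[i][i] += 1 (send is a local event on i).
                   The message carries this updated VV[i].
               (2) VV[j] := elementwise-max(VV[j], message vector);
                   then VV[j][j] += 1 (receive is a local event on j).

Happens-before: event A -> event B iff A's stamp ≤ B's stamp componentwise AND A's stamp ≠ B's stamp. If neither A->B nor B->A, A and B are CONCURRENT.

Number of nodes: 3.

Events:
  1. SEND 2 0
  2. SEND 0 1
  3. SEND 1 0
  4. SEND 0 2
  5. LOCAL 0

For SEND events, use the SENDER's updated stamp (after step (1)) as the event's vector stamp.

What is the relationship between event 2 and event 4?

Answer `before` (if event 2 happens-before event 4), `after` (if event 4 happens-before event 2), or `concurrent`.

Initial: VV[0]=[0, 0, 0]
Initial: VV[1]=[0, 0, 0]
Initial: VV[2]=[0, 0, 0]
Event 1: SEND 2->0: VV[2][2]++ -> VV[2]=[0, 0, 1], msg_vec=[0, 0, 1]; VV[0]=max(VV[0],msg_vec) then VV[0][0]++ -> VV[0]=[1, 0, 1]
Event 2: SEND 0->1: VV[0][0]++ -> VV[0]=[2, 0, 1], msg_vec=[2, 0, 1]; VV[1]=max(VV[1],msg_vec) then VV[1][1]++ -> VV[1]=[2, 1, 1]
Event 3: SEND 1->0: VV[1][1]++ -> VV[1]=[2, 2, 1], msg_vec=[2, 2, 1]; VV[0]=max(VV[0],msg_vec) then VV[0][0]++ -> VV[0]=[3, 2, 1]
Event 4: SEND 0->2: VV[0][0]++ -> VV[0]=[4, 2, 1], msg_vec=[4, 2, 1]; VV[2]=max(VV[2],msg_vec) then VV[2][2]++ -> VV[2]=[4, 2, 2]
Event 5: LOCAL 0: VV[0][0]++ -> VV[0]=[5, 2, 1]
Event 2 stamp: [2, 0, 1]
Event 4 stamp: [4, 2, 1]
[2, 0, 1] <= [4, 2, 1]? True
[4, 2, 1] <= [2, 0, 1]? False
Relation: before

Answer: before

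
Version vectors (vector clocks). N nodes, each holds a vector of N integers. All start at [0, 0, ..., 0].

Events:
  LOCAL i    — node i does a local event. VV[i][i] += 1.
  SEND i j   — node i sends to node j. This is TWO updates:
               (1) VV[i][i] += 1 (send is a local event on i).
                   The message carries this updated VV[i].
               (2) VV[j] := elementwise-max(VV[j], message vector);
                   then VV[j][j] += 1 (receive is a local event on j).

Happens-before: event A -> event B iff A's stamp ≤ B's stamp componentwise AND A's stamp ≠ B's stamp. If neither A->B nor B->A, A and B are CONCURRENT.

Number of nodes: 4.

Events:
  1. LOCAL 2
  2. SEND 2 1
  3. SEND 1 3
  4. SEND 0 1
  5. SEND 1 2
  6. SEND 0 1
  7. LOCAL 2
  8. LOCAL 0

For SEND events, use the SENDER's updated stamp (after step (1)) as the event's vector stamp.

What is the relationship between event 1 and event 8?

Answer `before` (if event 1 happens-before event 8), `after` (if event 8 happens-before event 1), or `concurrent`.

Answer: concurrent

Derivation:
Initial: VV[0]=[0, 0, 0, 0]
Initial: VV[1]=[0, 0, 0, 0]
Initial: VV[2]=[0, 0, 0, 0]
Initial: VV[3]=[0, 0, 0, 0]
Event 1: LOCAL 2: VV[2][2]++ -> VV[2]=[0, 0, 1, 0]
Event 2: SEND 2->1: VV[2][2]++ -> VV[2]=[0, 0, 2, 0], msg_vec=[0, 0, 2, 0]; VV[1]=max(VV[1],msg_vec) then VV[1][1]++ -> VV[1]=[0, 1, 2, 0]
Event 3: SEND 1->3: VV[1][1]++ -> VV[1]=[0, 2, 2, 0], msg_vec=[0, 2, 2, 0]; VV[3]=max(VV[3],msg_vec) then VV[3][3]++ -> VV[3]=[0, 2, 2, 1]
Event 4: SEND 0->1: VV[0][0]++ -> VV[0]=[1, 0, 0, 0], msg_vec=[1, 0, 0, 0]; VV[1]=max(VV[1],msg_vec) then VV[1][1]++ -> VV[1]=[1, 3, 2, 0]
Event 5: SEND 1->2: VV[1][1]++ -> VV[1]=[1, 4, 2, 0], msg_vec=[1, 4, 2, 0]; VV[2]=max(VV[2],msg_vec) then VV[2][2]++ -> VV[2]=[1, 4, 3, 0]
Event 6: SEND 0->1: VV[0][0]++ -> VV[0]=[2, 0, 0, 0], msg_vec=[2, 0, 0, 0]; VV[1]=max(VV[1],msg_vec) then VV[1][1]++ -> VV[1]=[2, 5, 2, 0]
Event 7: LOCAL 2: VV[2][2]++ -> VV[2]=[1, 4, 4, 0]
Event 8: LOCAL 0: VV[0][0]++ -> VV[0]=[3, 0, 0, 0]
Event 1 stamp: [0, 0, 1, 0]
Event 8 stamp: [3, 0, 0, 0]
[0, 0, 1, 0] <= [3, 0, 0, 0]? False
[3, 0, 0, 0] <= [0, 0, 1, 0]? False
Relation: concurrent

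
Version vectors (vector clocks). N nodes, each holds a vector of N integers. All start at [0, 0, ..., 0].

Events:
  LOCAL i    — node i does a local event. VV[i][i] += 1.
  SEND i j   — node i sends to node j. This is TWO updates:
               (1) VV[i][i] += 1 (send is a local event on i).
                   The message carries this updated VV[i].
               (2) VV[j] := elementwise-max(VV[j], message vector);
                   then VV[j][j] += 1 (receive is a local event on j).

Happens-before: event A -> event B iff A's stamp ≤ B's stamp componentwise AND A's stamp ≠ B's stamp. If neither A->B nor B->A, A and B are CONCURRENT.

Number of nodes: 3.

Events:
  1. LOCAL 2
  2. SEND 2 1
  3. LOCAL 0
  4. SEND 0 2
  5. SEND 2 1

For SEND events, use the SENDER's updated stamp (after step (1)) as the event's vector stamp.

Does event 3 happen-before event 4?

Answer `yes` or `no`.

Answer: yes

Derivation:
Initial: VV[0]=[0, 0, 0]
Initial: VV[1]=[0, 0, 0]
Initial: VV[2]=[0, 0, 0]
Event 1: LOCAL 2: VV[2][2]++ -> VV[2]=[0, 0, 1]
Event 2: SEND 2->1: VV[2][2]++ -> VV[2]=[0, 0, 2], msg_vec=[0, 0, 2]; VV[1]=max(VV[1],msg_vec) then VV[1][1]++ -> VV[1]=[0, 1, 2]
Event 3: LOCAL 0: VV[0][0]++ -> VV[0]=[1, 0, 0]
Event 4: SEND 0->2: VV[0][0]++ -> VV[0]=[2, 0, 0], msg_vec=[2, 0, 0]; VV[2]=max(VV[2],msg_vec) then VV[2][2]++ -> VV[2]=[2, 0, 3]
Event 5: SEND 2->1: VV[2][2]++ -> VV[2]=[2, 0, 4], msg_vec=[2, 0, 4]; VV[1]=max(VV[1],msg_vec) then VV[1][1]++ -> VV[1]=[2, 2, 4]
Event 3 stamp: [1, 0, 0]
Event 4 stamp: [2, 0, 0]
[1, 0, 0] <= [2, 0, 0]? True. Equal? False. Happens-before: True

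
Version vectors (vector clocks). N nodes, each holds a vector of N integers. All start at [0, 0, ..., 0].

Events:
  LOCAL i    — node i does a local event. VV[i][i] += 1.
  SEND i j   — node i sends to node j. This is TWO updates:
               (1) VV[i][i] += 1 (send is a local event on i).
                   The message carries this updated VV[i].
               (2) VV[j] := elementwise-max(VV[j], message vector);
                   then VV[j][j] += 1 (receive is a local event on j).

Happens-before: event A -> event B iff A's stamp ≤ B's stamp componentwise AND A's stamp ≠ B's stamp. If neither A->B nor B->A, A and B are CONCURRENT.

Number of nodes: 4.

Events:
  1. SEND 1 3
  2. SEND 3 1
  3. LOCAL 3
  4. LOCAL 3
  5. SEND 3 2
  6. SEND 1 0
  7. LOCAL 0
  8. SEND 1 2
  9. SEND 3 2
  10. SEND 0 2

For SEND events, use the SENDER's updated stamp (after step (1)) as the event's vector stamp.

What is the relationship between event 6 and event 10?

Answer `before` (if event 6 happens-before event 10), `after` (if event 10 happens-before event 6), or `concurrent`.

Answer: before

Derivation:
Initial: VV[0]=[0, 0, 0, 0]
Initial: VV[1]=[0, 0, 0, 0]
Initial: VV[2]=[0, 0, 0, 0]
Initial: VV[3]=[0, 0, 0, 0]
Event 1: SEND 1->3: VV[1][1]++ -> VV[1]=[0, 1, 0, 0], msg_vec=[0, 1, 0, 0]; VV[3]=max(VV[3],msg_vec) then VV[3][3]++ -> VV[3]=[0, 1, 0, 1]
Event 2: SEND 3->1: VV[3][3]++ -> VV[3]=[0, 1, 0, 2], msg_vec=[0, 1, 0, 2]; VV[1]=max(VV[1],msg_vec) then VV[1][1]++ -> VV[1]=[0, 2, 0, 2]
Event 3: LOCAL 3: VV[3][3]++ -> VV[3]=[0, 1, 0, 3]
Event 4: LOCAL 3: VV[3][3]++ -> VV[3]=[0, 1, 0, 4]
Event 5: SEND 3->2: VV[3][3]++ -> VV[3]=[0, 1, 0, 5], msg_vec=[0, 1, 0, 5]; VV[2]=max(VV[2],msg_vec) then VV[2][2]++ -> VV[2]=[0, 1, 1, 5]
Event 6: SEND 1->0: VV[1][1]++ -> VV[1]=[0, 3, 0, 2], msg_vec=[0, 3, 0, 2]; VV[0]=max(VV[0],msg_vec) then VV[0][0]++ -> VV[0]=[1, 3, 0, 2]
Event 7: LOCAL 0: VV[0][0]++ -> VV[0]=[2, 3, 0, 2]
Event 8: SEND 1->2: VV[1][1]++ -> VV[1]=[0, 4, 0, 2], msg_vec=[0, 4, 0, 2]; VV[2]=max(VV[2],msg_vec) then VV[2][2]++ -> VV[2]=[0, 4, 2, 5]
Event 9: SEND 3->2: VV[3][3]++ -> VV[3]=[0, 1, 0, 6], msg_vec=[0, 1, 0, 6]; VV[2]=max(VV[2],msg_vec) then VV[2][2]++ -> VV[2]=[0, 4, 3, 6]
Event 10: SEND 0->2: VV[0][0]++ -> VV[0]=[3, 3, 0, 2], msg_vec=[3, 3, 0, 2]; VV[2]=max(VV[2],msg_vec) then VV[2][2]++ -> VV[2]=[3, 4, 4, 6]
Event 6 stamp: [0, 3, 0, 2]
Event 10 stamp: [3, 3, 0, 2]
[0, 3, 0, 2] <= [3, 3, 0, 2]? True
[3, 3, 0, 2] <= [0, 3, 0, 2]? False
Relation: before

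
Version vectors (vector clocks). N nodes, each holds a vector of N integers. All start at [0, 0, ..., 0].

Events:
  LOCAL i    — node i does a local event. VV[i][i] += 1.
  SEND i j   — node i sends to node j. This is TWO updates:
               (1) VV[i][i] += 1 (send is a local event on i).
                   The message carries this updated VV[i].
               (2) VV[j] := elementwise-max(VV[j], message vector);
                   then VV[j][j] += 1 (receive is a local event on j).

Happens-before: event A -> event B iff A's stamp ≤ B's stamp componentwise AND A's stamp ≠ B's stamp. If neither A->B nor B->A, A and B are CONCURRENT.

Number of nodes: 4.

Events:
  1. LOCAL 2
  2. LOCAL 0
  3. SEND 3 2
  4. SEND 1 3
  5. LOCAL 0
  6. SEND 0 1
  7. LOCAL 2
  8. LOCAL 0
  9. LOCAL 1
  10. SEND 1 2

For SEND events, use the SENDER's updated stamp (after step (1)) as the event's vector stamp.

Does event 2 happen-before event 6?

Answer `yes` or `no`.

Answer: yes

Derivation:
Initial: VV[0]=[0, 0, 0, 0]
Initial: VV[1]=[0, 0, 0, 0]
Initial: VV[2]=[0, 0, 0, 0]
Initial: VV[3]=[0, 0, 0, 0]
Event 1: LOCAL 2: VV[2][2]++ -> VV[2]=[0, 0, 1, 0]
Event 2: LOCAL 0: VV[0][0]++ -> VV[0]=[1, 0, 0, 0]
Event 3: SEND 3->2: VV[3][3]++ -> VV[3]=[0, 0, 0, 1], msg_vec=[0, 0, 0, 1]; VV[2]=max(VV[2],msg_vec) then VV[2][2]++ -> VV[2]=[0, 0, 2, 1]
Event 4: SEND 1->3: VV[1][1]++ -> VV[1]=[0, 1, 0, 0], msg_vec=[0, 1, 0, 0]; VV[3]=max(VV[3],msg_vec) then VV[3][3]++ -> VV[3]=[0, 1, 0, 2]
Event 5: LOCAL 0: VV[0][0]++ -> VV[0]=[2, 0, 0, 0]
Event 6: SEND 0->1: VV[0][0]++ -> VV[0]=[3, 0, 0, 0], msg_vec=[3, 0, 0, 0]; VV[1]=max(VV[1],msg_vec) then VV[1][1]++ -> VV[1]=[3, 2, 0, 0]
Event 7: LOCAL 2: VV[2][2]++ -> VV[2]=[0, 0, 3, 1]
Event 8: LOCAL 0: VV[0][0]++ -> VV[0]=[4, 0, 0, 0]
Event 9: LOCAL 1: VV[1][1]++ -> VV[1]=[3, 3, 0, 0]
Event 10: SEND 1->2: VV[1][1]++ -> VV[1]=[3, 4, 0, 0], msg_vec=[3, 4, 0, 0]; VV[2]=max(VV[2],msg_vec) then VV[2][2]++ -> VV[2]=[3, 4, 4, 1]
Event 2 stamp: [1, 0, 0, 0]
Event 6 stamp: [3, 0, 0, 0]
[1, 0, 0, 0] <= [3, 0, 0, 0]? True. Equal? False. Happens-before: True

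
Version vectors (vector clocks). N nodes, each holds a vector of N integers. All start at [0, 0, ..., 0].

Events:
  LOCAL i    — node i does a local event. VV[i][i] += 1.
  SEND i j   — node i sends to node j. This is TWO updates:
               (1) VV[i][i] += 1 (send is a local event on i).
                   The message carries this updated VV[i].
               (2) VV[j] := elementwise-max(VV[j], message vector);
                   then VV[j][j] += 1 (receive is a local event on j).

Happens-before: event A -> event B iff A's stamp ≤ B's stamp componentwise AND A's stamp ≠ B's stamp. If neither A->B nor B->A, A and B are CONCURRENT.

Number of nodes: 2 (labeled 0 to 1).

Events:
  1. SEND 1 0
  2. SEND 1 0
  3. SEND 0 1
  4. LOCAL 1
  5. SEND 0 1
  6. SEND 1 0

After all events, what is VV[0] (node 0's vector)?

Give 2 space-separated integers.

Answer: 5 6

Derivation:
Initial: VV[0]=[0, 0]
Initial: VV[1]=[0, 0]
Event 1: SEND 1->0: VV[1][1]++ -> VV[1]=[0, 1], msg_vec=[0, 1]; VV[0]=max(VV[0],msg_vec) then VV[0][0]++ -> VV[0]=[1, 1]
Event 2: SEND 1->0: VV[1][1]++ -> VV[1]=[0, 2], msg_vec=[0, 2]; VV[0]=max(VV[0],msg_vec) then VV[0][0]++ -> VV[0]=[2, 2]
Event 3: SEND 0->1: VV[0][0]++ -> VV[0]=[3, 2], msg_vec=[3, 2]; VV[1]=max(VV[1],msg_vec) then VV[1][1]++ -> VV[1]=[3, 3]
Event 4: LOCAL 1: VV[1][1]++ -> VV[1]=[3, 4]
Event 5: SEND 0->1: VV[0][0]++ -> VV[0]=[4, 2], msg_vec=[4, 2]; VV[1]=max(VV[1],msg_vec) then VV[1][1]++ -> VV[1]=[4, 5]
Event 6: SEND 1->0: VV[1][1]++ -> VV[1]=[4, 6], msg_vec=[4, 6]; VV[0]=max(VV[0],msg_vec) then VV[0][0]++ -> VV[0]=[5, 6]
Final vectors: VV[0]=[5, 6]; VV[1]=[4, 6]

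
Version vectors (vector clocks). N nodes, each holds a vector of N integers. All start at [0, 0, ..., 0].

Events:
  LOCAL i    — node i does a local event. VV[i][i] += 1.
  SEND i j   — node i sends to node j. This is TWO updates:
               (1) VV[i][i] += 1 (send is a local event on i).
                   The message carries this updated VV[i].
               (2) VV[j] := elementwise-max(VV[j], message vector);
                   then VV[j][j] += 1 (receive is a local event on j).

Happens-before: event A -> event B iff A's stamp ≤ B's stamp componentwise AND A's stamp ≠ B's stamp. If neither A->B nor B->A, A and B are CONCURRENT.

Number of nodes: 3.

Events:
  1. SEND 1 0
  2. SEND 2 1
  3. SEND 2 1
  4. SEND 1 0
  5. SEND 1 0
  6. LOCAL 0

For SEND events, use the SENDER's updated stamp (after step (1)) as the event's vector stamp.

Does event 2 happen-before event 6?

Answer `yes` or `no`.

Answer: yes

Derivation:
Initial: VV[0]=[0, 0, 0]
Initial: VV[1]=[0, 0, 0]
Initial: VV[2]=[0, 0, 0]
Event 1: SEND 1->0: VV[1][1]++ -> VV[1]=[0, 1, 0], msg_vec=[0, 1, 0]; VV[0]=max(VV[0],msg_vec) then VV[0][0]++ -> VV[0]=[1, 1, 0]
Event 2: SEND 2->1: VV[2][2]++ -> VV[2]=[0, 0, 1], msg_vec=[0, 0, 1]; VV[1]=max(VV[1],msg_vec) then VV[1][1]++ -> VV[1]=[0, 2, 1]
Event 3: SEND 2->1: VV[2][2]++ -> VV[2]=[0, 0, 2], msg_vec=[0, 0, 2]; VV[1]=max(VV[1],msg_vec) then VV[1][1]++ -> VV[1]=[0, 3, 2]
Event 4: SEND 1->0: VV[1][1]++ -> VV[1]=[0, 4, 2], msg_vec=[0, 4, 2]; VV[0]=max(VV[0],msg_vec) then VV[0][0]++ -> VV[0]=[2, 4, 2]
Event 5: SEND 1->0: VV[1][1]++ -> VV[1]=[0, 5, 2], msg_vec=[0, 5, 2]; VV[0]=max(VV[0],msg_vec) then VV[0][0]++ -> VV[0]=[3, 5, 2]
Event 6: LOCAL 0: VV[0][0]++ -> VV[0]=[4, 5, 2]
Event 2 stamp: [0, 0, 1]
Event 6 stamp: [4, 5, 2]
[0, 0, 1] <= [4, 5, 2]? True. Equal? False. Happens-before: True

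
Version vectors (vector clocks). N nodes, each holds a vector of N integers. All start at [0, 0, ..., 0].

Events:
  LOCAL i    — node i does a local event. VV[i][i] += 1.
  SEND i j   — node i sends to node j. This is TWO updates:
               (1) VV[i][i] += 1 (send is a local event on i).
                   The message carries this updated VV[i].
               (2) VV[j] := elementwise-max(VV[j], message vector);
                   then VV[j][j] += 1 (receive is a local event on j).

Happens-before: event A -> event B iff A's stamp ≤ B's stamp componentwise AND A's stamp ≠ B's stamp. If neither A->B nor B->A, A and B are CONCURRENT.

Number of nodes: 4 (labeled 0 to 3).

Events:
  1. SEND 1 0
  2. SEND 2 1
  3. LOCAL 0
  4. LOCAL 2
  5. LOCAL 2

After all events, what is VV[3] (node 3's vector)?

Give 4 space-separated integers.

Initial: VV[0]=[0, 0, 0, 0]
Initial: VV[1]=[0, 0, 0, 0]
Initial: VV[2]=[0, 0, 0, 0]
Initial: VV[3]=[0, 0, 0, 0]
Event 1: SEND 1->0: VV[1][1]++ -> VV[1]=[0, 1, 0, 0], msg_vec=[0, 1, 0, 0]; VV[0]=max(VV[0],msg_vec) then VV[0][0]++ -> VV[0]=[1, 1, 0, 0]
Event 2: SEND 2->1: VV[2][2]++ -> VV[2]=[0, 0, 1, 0], msg_vec=[0, 0, 1, 0]; VV[1]=max(VV[1],msg_vec) then VV[1][1]++ -> VV[1]=[0, 2, 1, 0]
Event 3: LOCAL 0: VV[0][0]++ -> VV[0]=[2, 1, 0, 0]
Event 4: LOCAL 2: VV[2][2]++ -> VV[2]=[0, 0, 2, 0]
Event 5: LOCAL 2: VV[2][2]++ -> VV[2]=[0, 0, 3, 0]
Final vectors: VV[0]=[2, 1, 0, 0]; VV[1]=[0, 2, 1, 0]; VV[2]=[0, 0, 3, 0]; VV[3]=[0, 0, 0, 0]

Answer: 0 0 0 0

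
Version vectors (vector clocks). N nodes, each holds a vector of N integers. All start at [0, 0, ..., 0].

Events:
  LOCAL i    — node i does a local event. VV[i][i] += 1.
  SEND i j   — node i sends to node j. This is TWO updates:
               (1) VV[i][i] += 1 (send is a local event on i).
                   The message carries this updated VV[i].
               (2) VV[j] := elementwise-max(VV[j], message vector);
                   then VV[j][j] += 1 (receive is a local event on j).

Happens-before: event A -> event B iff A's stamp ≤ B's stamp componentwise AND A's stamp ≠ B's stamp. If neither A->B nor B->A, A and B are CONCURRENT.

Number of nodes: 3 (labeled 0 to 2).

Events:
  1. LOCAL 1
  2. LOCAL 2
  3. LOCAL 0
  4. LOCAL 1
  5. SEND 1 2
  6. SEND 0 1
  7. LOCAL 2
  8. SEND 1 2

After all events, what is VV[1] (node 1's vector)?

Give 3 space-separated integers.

Answer: 2 5 0

Derivation:
Initial: VV[0]=[0, 0, 0]
Initial: VV[1]=[0, 0, 0]
Initial: VV[2]=[0, 0, 0]
Event 1: LOCAL 1: VV[1][1]++ -> VV[1]=[0, 1, 0]
Event 2: LOCAL 2: VV[2][2]++ -> VV[2]=[0, 0, 1]
Event 3: LOCAL 0: VV[0][0]++ -> VV[0]=[1, 0, 0]
Event 4: LOCAL 1: VV[1][1]++ -> VV[1]=[0, 2, 0]
Event 5: SEND 1->2: VV[1][1]++ -> VV[1]=[0, 3, 0], msg_vec=[0, 3, 0]; VV[2]=max(VV[2],msg_vec) then VV[2][2]++ -> VV[2]=[0, 3, 2]
Event 6: SEND 0->1: VV[0][0]++ -> VV[0]=[2, 0, 0], msg_vec=[2, 0, 0]; VV[1]=max(VV[1],msg_vec) then VV[1][1]++ -> VV[1]=[2, 4, 0]
Event 7: LOCAL 2: VV[2][2]++ -> VV[2]=[0, 3, 3]
Event 8: SEND 1->2: VV[1][1]++ -> VV[1]=[2, 5, 0], msg_vec=[2, 5, 0]; VV[2]=max(VV[2],msg_vec) then VV[2][2]++ -> VV[2]=[2, 5, 4]
Final vectors: VV[0]=[2, 0, 0]; VV[1]=[2, 5, 0]; VV[2]=[2, 5, 4]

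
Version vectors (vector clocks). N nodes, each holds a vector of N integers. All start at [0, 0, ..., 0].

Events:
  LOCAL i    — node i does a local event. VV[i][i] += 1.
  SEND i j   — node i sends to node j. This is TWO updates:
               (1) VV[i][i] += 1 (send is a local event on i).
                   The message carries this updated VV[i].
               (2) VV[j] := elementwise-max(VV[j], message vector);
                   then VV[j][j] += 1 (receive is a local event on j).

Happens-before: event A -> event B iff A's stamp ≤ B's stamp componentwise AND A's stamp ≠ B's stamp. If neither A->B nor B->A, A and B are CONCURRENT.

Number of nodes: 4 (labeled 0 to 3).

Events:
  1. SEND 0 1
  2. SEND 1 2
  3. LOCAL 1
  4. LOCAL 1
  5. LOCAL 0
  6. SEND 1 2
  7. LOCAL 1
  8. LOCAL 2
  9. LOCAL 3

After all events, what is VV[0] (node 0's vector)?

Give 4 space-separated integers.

Initial: VV[0]=[0, 0, 0, 0]
Initial: VV[1]=[0, 0, 0, 0]
Initial: VV[2]=[0, 0, 0, 0]
Initial: VV[3]=[0, 0, 0, 0]
Event 1: SEND 0->1: VV[0][0]++ -> VV[0]=[1, 0, 0, 0], msg_vec=[1, 0, 0, 0]; VV[1]=max(VV[1],msg_vec) then VV[1][1]++ -> VV[1]=[1, 1, 0, 0]
Event 2: SEND 1->2: VV[1][1]++ -> VV[1]=[1, 2, 0, 0], msg_vec=[1, 2, 0, 0]; VV[2]=max(VV[2],msg_vec) then VV[2][2]++ -> VV[2]=[1, 2, 1, 0]
Event 3: LOCAL 1: VV[1][1]++ -> VV[1]=[1, 3, 0, 0]
Event 4: LOCAL 1: VV[1][1]++ -> VV[1]=[1, 4, 0, 0]
Event 5: LOCAL 0: VV[0][0]++ -> VV[0]=[2, 0, 0, 0]
Event 6: SEND 1->2: VV[1][1]++ -> VV[1]=[1, 5, 0, 0], msg_vec=[1, 5, 0, 0]; VV[2]=max(VV[2],msg_vec) then VV[2][2]++ -> VV[2]=[1, 5, 2, 0]
Event 7: LOCAL 1: VV[1][1]++ -> VV[1]=[1, 6, 0, 0]
Event 8: LOCAL 2: VV[2][2]++ -> VV[2]=[1, 5, 3, 0]
Event 9: LOCAL 3: VV[3][3]++ -> VV[3]=[0, 0, 0, 1]
Final vectors: VV[0]=[2, 0, 0, 0]; VV[1]=[1, 6, 0, 0]; VV[2]=[1, 5, 3, 0]; VV[3]=[0, 0, 0, 1]

Answer: 2 0 0 0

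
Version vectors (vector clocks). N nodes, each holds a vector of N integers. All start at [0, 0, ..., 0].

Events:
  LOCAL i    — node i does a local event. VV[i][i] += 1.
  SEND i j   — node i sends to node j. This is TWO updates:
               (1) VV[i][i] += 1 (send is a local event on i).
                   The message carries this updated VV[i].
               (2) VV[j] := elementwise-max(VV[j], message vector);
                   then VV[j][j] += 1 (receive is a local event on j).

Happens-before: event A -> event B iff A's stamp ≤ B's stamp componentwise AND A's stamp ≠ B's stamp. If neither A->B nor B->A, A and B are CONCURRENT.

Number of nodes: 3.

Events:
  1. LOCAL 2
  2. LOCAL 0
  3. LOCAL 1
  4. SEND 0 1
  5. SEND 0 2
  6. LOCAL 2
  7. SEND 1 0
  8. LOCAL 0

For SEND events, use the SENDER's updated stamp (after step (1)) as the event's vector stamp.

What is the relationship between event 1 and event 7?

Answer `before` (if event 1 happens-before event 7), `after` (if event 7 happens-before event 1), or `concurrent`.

Answer: concurrent

Derivation:
Initial: VV[0]=[0, 0, 0]
Initial: VV[1]=[0, 0, 0]
Initial: VV[2]=[0, 0, 0]
Event 1: LOCAL 2: VV[2][2]++ -> VV[2]=[0, 0, 1]
Event 2: LOCAL 0: VV[0][0]++ -> VV[0]=[1, 0, 0]
Event 3: LOCAL 1: VV[1][1]++ -> VV[1]=[0, 1, 0]
Event 4: SEND 0->1: VV[0][0]++ -> VV[0]=[2, 0, 0], msg_vec=[2, 0, 0]; VV[1]=max(VV[1],msg_vec) then VV[1][1]++ -> VV[1]=[2, 2, 0]
Event 5: SEND 0->2: VV[0][0]++ -> VV[0]=[3, 0, 0], msg_vec=[3, 0, 0]; VV[2]=max(VV[2],msg_vec) then VV[2][2]++ -> VV[2]=[3, 0, 2]
Event 6: LOCAL 2: VV[2][2]++ -> VV[2]=[3, 0, 3]
Event 7: SEND 1->0: VV[1][1]++ -> VV[1]=[2, 3, 0], msg_vec=[2, 3, 0]; VV[0]=max(VV[0],msg_vec) then VV[0][0]++ -> VV[0]=[4, 3, 0]
Event 8: LOCAL 0: VV[0][0]++ -> VV[0]=[5, 3, 0]
Event 1 stamp: [0, 0, 1]
Event 7 stamp: [2, 3, 0]
[0, 0, 1] <= [2, 3, 0]? False
[2, 3, 0] <= [0, 0, 1]? False
Relation: concurrent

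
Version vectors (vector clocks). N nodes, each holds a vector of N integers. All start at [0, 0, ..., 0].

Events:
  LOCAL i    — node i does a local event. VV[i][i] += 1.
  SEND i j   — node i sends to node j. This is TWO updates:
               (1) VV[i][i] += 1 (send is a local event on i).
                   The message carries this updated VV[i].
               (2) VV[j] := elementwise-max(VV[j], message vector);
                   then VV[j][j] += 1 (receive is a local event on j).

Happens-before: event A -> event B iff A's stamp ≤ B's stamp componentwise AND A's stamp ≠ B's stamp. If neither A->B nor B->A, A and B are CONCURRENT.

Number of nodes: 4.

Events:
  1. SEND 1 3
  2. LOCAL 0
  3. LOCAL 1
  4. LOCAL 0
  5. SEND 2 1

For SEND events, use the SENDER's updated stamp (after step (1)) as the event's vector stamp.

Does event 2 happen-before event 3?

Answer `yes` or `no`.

Answer: no

Derivation:
Initial: VV[0]=[0, 0, 0, 0]
Initial: VV[1]=[0, 0, 0, 0]
Initial: VV[2]=[0, 0, 0, 0]
Initial: VV[3]=[0, 0, 0, 0]
Event 1: SEND 1->3: VV[1][1]++ -> VV[1]=[0, 1, 0, 0], msg_vec=[0, 1, 0, 0]; VV[3]=max(VV[3],msg_vec) then VV[3][3]++ -> VV[3]=[0, 1, 0, 1]
Event 2: LOCAL 0: VV[0][0]++ -> VV[0]=[1, 0, 0, 0]
Event 3: LOCAL 1: VV[1][1]++ -> VV[1]=[0, 2, 0, 0]
Event 4: LOCAL 0: VV[0][0]++ -> VV[0]=[2, 0, 0, 0]
Event 5: SEND 2->1: VV[2][2]++ -> VV[2]=[0, 0, 1, 0], msg_vec=[0, 0, 1, 0]; VV[1]=max(VV[1],msg_vec) then VV[1][1]++ -> VV[1]=[0, 3, 1, 0]
Event 2 stamp: [1, 0, 0, 0]
Event 3 stamp: [0, 2, 0, 0]
[1, 0, 0, 0] <= [0, 2, 0, 0]? False. Equal? False. Happens-before: False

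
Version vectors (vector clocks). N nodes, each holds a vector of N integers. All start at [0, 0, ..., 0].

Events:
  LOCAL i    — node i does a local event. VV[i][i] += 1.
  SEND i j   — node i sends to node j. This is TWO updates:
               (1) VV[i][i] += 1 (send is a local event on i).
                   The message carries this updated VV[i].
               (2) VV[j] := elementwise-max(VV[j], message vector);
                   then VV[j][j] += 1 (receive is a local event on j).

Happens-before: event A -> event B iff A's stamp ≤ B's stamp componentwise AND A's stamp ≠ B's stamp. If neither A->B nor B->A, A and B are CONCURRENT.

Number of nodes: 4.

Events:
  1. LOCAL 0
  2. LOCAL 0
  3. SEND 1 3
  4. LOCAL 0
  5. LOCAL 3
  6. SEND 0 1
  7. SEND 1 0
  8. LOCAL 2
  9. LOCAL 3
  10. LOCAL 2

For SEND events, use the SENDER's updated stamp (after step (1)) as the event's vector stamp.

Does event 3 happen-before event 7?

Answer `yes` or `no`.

Initial: VV[0]=[0, 0, 0, 0]
Initial: VV[1]=[0, 0, 0, 0]
Initial: VV[2]=[0, 0, 0, 0]
Initial: VV[3]=[0, 0, 0, 0]
Event 1: LOCAL 0: VV[0][0]++ -> VV[0]=[1, 0, 0, 0]
Event 2: LOCAL 0: VV[0][0]++ -> VV[0]=[2, 0, 0, 0]
Event 3: SEND 1->3: VV[1][1]++ -> VV[1]=[0, 1, 0, 0], msg_vec=[0, 1, 0, 0]; VV[3]=max(VV[3],msg_vec) then VV[3][3]++ -> VV[3]=[0, 1, 0, 1]
Event 4: LOCAL 0: VV[0][0]++ -> VV[0]=[3, 0, 0, 0]
Event 5: LOCAL 3: VV[3][3]++ -> VV[3]=[0, 1, 0, 2]
Event 6: SEND 0->1: VV[0][0]++ -> VV[0]=[4, 0, 0, 0], msg_vec=[4, 0, 0, 0]; VV[1]=max(VV[1],msg_vec) then VV[1][1]++ -> VV[1]=[4, 2, 0, 0]
Event 7: SEND 1->0: VV[1][1]++ -> VV[1]=[4, 3, 0, 0], msg_vec=[4, 3, 0, 0]; VV[0]=max(VV[0],msg_vec) then VV[0][0]++ -> VV[0]=[5, 3, 0, 0]
Event 8: LOCAL 2: VV[2][2]++ -> VV[2]=[0, 0, 1, 0]
Event 9: LOCAL 3: VV[3][3]++ -> VV[3]=[0, 1, 0, 3]
Event 10: LOCAL 2: VV[2][2]++ -> VV[2]=[0, 0, 2, 0]
Event 3 stamp: [0, 1, 0, 0]
Event 7 stamp: [4, 3, 0, 0]
[0, 1, 0, 0] <= [4, 3, 0, 0]? True. Equal? False. Happens-before: True

Answer: yes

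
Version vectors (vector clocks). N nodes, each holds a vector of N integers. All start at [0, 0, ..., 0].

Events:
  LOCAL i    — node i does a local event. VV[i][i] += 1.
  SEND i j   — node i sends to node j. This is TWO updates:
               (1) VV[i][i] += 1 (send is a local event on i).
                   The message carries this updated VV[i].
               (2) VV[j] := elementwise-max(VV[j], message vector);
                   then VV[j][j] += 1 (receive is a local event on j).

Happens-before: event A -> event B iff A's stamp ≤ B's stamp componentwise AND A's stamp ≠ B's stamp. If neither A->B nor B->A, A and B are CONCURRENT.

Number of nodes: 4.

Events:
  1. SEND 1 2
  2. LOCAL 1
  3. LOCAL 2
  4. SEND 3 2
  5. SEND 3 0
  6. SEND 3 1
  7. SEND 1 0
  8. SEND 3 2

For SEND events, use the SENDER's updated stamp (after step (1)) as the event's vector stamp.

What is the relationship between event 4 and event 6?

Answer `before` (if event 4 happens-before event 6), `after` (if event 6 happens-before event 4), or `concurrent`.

Answer: before

Derivation:
Initial: VV[0]=[0, 0, 0, 0]
Initial: VV[1]=[0, 0, 0, 0]
Initial: VV[2]=[0, 0, 0, 0]
Initial: VV[3]=[0, 0, 0, 0]
Event 1: SEND 1->2: VV[1][1]++ -> VV[1]=[0, 1, 0, 0], msg_vec=[0, 1, 0, 0]; VV[2]=max(VV[2],msg_vec) then VV[2][2]++ -> VV[2]=[0, 1, 1, 0]
Event 2: LOCAL 1: VV[1][1]++ -> VV[1]=[0, 2, 0, 0]
Event 3: LOCAL 2: VV[2][2]++ -> VV[2]=[0, 1, 2, 0]
Event 4: SEND 3->2: VV[3][3]++ -> VV[3]=[0, 0, 0, 1], msg_vec=[0, 0, 0, 1]; VV[2]=max(VV[2],msg_vec) then VV[2][2]++ -> VV[2]=[0, 1, 3, 1]
Event 5: SEND 3->0: VV[3][3]++ -> VV[3]=[0, 0, 0, 2], msg_vec=[0, 0, 0, 2]; VV[0]=max(VV[0],msg_vec) then VV[0][0]++ -> VV[0]=[1, 0, 0, 2]
Event 6: SEND 3->1: VV[3][3]++ -> VV[3]=[0, 0, 0, 3], msg_vec=[0, 0, 0, 3]; VV[1]=max(VV[1],msg_vec) then VV[1][1]++ -> VV[1]=[0, 3, 0, 3]
Event 7: SEND 1->0: VV[1][1]++ -> VV[1]=[0, 4, 0, 3], msg_vec=[0, 4, 0, 3]; VV[0]=max(VV[0],msg_vec) then VV[0][0]++ -> VV[0]=[2, 4, 0, 3]
Event 8: SEND 3->2: VV[3][3]++ -> VV[3]=[0, 0, 0, 4], msg_vec=[0, 0, 0, 4]; VV[2]=max(VV[2],msg_vec) then VV[2][2]++ -> VV[2]=[0, 1, 4, 4]
Event 4 stamp: [0, 0, 0, 1]
Event 6 stamp: [0, 0, 0, 3]
[0, 0, 0, 1] <= [0, 0, 0, 3]? True
[0, 0, 0, 3] <= [0, 0, 0, 1]? False
Relation: before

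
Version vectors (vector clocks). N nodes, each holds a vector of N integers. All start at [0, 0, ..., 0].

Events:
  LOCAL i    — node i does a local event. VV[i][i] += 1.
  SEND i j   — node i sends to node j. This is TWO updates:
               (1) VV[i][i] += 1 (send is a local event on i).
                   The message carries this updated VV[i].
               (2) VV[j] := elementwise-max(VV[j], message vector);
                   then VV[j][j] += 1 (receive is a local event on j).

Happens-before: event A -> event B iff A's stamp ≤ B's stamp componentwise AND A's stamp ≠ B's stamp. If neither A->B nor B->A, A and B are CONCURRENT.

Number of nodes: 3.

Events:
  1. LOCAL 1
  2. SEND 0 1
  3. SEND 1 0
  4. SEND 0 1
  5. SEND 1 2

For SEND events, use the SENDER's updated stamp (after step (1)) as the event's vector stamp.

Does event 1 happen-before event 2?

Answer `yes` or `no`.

Initial: VV[0]=[0, 0, 0]
Initial: VV[1]=[0, 0, 0]
Initial: VV[2]=[0, 0, 0]
Event 1: LOCAL 1: VV[1][1]++ -> VV[1]=[0, 1, 0]
Event 2: SEND 0->1: VV[0][0]++ -> VV[0]=[1, 0, 0], msg_vec=[1, 0, 0]; VV[1]=max(VV[1],msg_vec) then VV[1][1]++ -> VV[1]=[1, 2, 0]
Event 3: SEND 1->0: VV[1][1]++ -> VV[1]=[1, 3, 0], msg_vec=[1, 3, 0]; VV[0]=max(VV[0],msg_vec) then VV[0][0]++ -> VV[0]=[2, 3, 0]
Event 4: SEND 0->1: VV[0][0]++ -> VV[0]=[3, 3, 0], msg_vec=[3, 3, 0]; VV[1]=max(VV[1],msg_vec) then VV[1][1]++ -> VV[1]=[3, 4, 0]
Event 5: SEND 1->2: VV[1][1]++ -> VV[1]=[3, 5, 0], msg_vec=[3, 5, 0]; VV[2]=max(VV[2],msg_vec) then VV[2][2]++ -> VV[2]=[3, 5, 1]
Event 1 stamp: [0, 1, 0]
Event 2 stamp: [1, 0, 0]
[0, 1, 0] <= [1, 0, 0]? False. Equal? False. Happens-before: False

Answer: no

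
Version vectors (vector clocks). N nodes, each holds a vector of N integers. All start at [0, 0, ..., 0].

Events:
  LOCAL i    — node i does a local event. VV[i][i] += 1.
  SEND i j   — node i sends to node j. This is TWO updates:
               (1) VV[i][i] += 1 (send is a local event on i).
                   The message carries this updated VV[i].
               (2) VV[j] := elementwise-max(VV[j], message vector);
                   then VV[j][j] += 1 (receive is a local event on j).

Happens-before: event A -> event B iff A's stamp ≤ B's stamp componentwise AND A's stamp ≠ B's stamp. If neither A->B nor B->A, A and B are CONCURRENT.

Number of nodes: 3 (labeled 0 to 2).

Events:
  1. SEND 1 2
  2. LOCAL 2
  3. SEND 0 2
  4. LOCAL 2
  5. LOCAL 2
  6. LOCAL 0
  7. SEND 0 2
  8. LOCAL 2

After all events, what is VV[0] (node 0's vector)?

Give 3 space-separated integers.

Initial: VV[0]=[0, 0, 0]
Initial: VV[1]=[0, 0, 0]
Initial: VV[2]=[0, 0, 0]
Event 1: SEND 1->2: VV[1][1]++ -> VV[1]=[0, 1, 0], msg_vec=[0, 1, 0]; VV[2]=max(VV[2],msg_vec) then VV[2][2]++ -> VV[2]=[0, 1, 1]
Event 2: LOCAL 2: VV[2][2]++ -> VV[2]=[0, 1, 2]
Event 3: SEND 0->2: VV[0][0]++ -> VV[0]=[1, 0, 0], msg_vec=[1, 0, 0]; VV[2]=max(VV[2],msg_vec) then VV[2][2]++ -> VV[2]=[1, 1, 3]
Event 4: LOCAL 2: VV[2][2]++ -> VV[2]=[1, 1, 4]
Event 5: LOCAL 2: VV[2][2]++ -> VV[2]=[1, 1, 5]
Event 6: LOCAL 0: VV[0][0]++ -> VV[0]=[2, 0, 0]
Event 7: SEND 0->2: VV[0][0]++ -> VV[0]=[3, 0, 0], msg_vec=[3, 0, 0]; VV[2]=max(VV[2],msg_vec) then VV[2][2]++ -> VV[2]=[3, 1, 6]
Event 8: LOCAL 2: VV[2][2]++ -> VV[2]=[3, 1, 7]
Final vectors: VV[0]=[3, 0, 0]; VV[1]=[0, 1, 0]; VV[2]=[3, 1, 7]

Answer: 3 0 0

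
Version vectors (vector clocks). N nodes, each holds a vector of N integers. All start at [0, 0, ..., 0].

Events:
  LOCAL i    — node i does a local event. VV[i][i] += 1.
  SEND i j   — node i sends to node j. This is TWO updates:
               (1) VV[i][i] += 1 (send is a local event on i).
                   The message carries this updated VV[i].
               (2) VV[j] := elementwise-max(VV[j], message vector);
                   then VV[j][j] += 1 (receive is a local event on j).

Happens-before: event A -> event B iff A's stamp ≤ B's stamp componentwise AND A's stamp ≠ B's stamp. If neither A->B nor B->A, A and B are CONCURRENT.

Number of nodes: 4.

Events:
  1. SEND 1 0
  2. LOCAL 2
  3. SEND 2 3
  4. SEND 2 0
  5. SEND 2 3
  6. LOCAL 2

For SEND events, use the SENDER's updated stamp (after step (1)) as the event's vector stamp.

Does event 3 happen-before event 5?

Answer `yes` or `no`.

Initial: VV[0]=[0, 0, 0, 0]
Initial: VV[1]=[0, 0, 0, 0]
Initial: VV[2]=[0, 0, 0, 0]
Initial: VV[3]=[0, 0, 0, 0]
Event 1: SEND 1->0: VV[1][1]++ -> VV[1]=[0, 1, 0, 0], msg_vec=[0, 1, 0, 0]; VV[0]=max(VV[0],msg_vec) then VV[0][0]++ -> VV[0]=[1, 1, 0, 0]
Event 2: LOCAL 2: VV[2][2]++ -> VV[2]=[0, 0, 1, 0]
Event 3: SEND 2->3: VV[2][2]++ -> VV[2]=[0, 0, 2, 0], msg_vec=[0, 0, 2, 0]; VV[3]=max(VV[3],msg_vec) then VV[3][3]++ -> VV[3]=[0, 0, 2, 1]
Event 4: SEND 2->0: VV[2][2]++ -> VV[2]=[0, 0, 3, 0], msg_vec=[0, 0, 3, 0]; VV[0]=max(VV[0],msg_vec) then VV[0][0]++ -> VV[0]=[2, 1, 3, 0]
Event 5: SEND 2->3: VV[2][2]++ -> VV[2]=[0, 0, 4, 0], msg_vec=[0, 0, 4, 0]; VV[3]=max(VV[3],msg_vec) then VV[3][3]++ -> VV[3]=[0, 0, 4, 2]
Event 6: LOCAL 2: VV[2][2]++ -> VV[2]=[0, 0, 5, 0]
Event 3 stamp: [0, 0, 2, 0]
Event 5 stamp: [0, 0, 4, 0]
[0, 0, 2, 0] <= [0, 0, 4, 0]? True. Equal? False. Happens-before: True

Answer: yes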